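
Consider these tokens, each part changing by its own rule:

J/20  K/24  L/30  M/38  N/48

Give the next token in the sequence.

For the letter, letters move forward 1 place in the alphabet: J, K, L, M, N → O.
For the second component, differences are 4, 6, 8, … (increasing by 2 each time): 20, 24, 30, 38, 48 → 60.
Putting it together: O/60.

O/60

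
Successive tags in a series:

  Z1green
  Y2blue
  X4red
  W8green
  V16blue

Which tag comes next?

For the letter, letters move back 1 place in the alphabet: Z, Y, X, W, V → U.
Second component goes 1, 2, 4, 8, 16 → 32 (×2 each step).
Colour: repeats green → blue → red, so green, blue, red, green, blue → red.
So the next tag is U32red.

U32red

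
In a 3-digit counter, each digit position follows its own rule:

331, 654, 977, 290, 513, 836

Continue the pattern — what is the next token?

159

First digit: 3, 6, 9, 2, 5, 8 → 1 (+3 each step, mod 10).
Second digit — +2 each step, mod 10: 3, 5, 7, 9, 1, 3 → 5.
Third digit: +3 each step, mod 10; 1, 4, 7, 0, 3, 6 → 9.
So the next token is 159.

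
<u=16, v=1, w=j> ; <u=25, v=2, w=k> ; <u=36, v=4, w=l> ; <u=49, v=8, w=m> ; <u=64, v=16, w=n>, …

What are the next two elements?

<u=81, v=32, w=o>, <u=100, v=64, w=p>

For the u, perfect squares: 4², 5², 6², …: 16, 25, 36, 49, 64 → 81 → 100.
V — ×2 each step: 1, 2, 4, 8, 16 → 32 → 64.
W: j, k, l, m, n → o → p (letters move forward 1 place in the alphabet).
Putting the parts together: <u=81, v=32, w=o> and then <u=100, v=64, w=p>.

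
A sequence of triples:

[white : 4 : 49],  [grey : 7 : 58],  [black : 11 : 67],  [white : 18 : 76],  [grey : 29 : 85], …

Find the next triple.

For the shade, repeats white → grey → black: white, grey, black, white, grey → black.
Second part: each term is the sum of the two before it; 4, 7, 11, 18, 29 → 47.
Third part — +9 each step: 49, 58, 67, 76, 85 → 94.
Putting it together: [black : 47 : 94].

[black : 47 : 94]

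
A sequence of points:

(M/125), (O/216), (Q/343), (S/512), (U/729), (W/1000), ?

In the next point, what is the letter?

For the letter, letters move forward 2 places in the alphabet: M, O, Q, S, U, W → Y.

Y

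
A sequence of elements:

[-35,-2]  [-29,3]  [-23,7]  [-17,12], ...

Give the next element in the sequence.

[-11,16]

First coordinate: +6 each step, so -35, -29, -23, -17 → -11.
Second coordinate: alternating steps +5, +4, +5, +4, …, so -2, 3, 7, 12 → 16.
Combining the parts gives [-11,16].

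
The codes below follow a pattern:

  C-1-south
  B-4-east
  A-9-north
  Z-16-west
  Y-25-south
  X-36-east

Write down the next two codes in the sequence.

Letter: letters move back 1 place in the alphabet, wrapping A→Z; C, B, A, Z, Y, X → W → V.
Second component: perfect squares: 1², 2², 3², …; 1, 4, 9, 16, 25, 36 → 49 → 64.
Direction: repeats south → east → north → west, so south, east, north, west, south, east → north → west.
So the next two codes are W-49-north and V-64-west.

W-49-north, V-64-west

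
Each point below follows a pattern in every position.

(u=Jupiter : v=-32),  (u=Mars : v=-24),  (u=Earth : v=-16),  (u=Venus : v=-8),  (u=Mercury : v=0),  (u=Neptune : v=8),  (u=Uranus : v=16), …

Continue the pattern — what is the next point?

(u=Saturn : v=24)

U: runs backward through the planets Mercury→Neptune, so Jupiter, Mars, Earth, Venus, Mercury, Neptune, Uranus → Saturn.
For the v, +8 each step: -32, -24, -16, -8, 0, 8, 16 → 24.
So the next point is (u=Saturn : v=24).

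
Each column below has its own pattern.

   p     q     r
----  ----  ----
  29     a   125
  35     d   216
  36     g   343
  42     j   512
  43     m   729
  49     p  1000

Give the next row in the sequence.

50  s  1331

Column p goes 29, 35, 36, 42, 43, 49 → 50 (alternating steps +6, +1, +6, +1, …).
For the column q, letters move forward 3 places in the alphabet: a, d, g, j, m, p → s.
Column r: 125, 216, 343, 512, 729, 1000 → 1331 (perfect cubes: 5³, 6³, 7³, …).
So the next row is 50  s  1331.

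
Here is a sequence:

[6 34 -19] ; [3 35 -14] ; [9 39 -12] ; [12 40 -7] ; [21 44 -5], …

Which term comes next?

[33 45 0]

First coordinate: each term is the sum of the two before it, so 6, 3, 9, 12, 21 → 33.
Second coordinate: alternating steps +1, +4, +1, +4, …; 34, 35, 39, 40, 44 → 45.
For the third coordinate, alternating steps +5, +2, +5, +2, …: -19, -14, -12, -7, -5 → 0.
So the next term is [33 45 0].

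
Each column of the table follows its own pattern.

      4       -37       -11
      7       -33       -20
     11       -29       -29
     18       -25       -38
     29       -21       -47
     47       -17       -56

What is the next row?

76  -13  -65

First component: each term is the sum of the two before it, so 4, 7, 11, 18, 29, 47 → 76.
Second component: +4 each step; -37, -33, -29, -25, -21, -17 → -13.
Third component goes -11, -20, -29, -38, -47, -56 → -65 (−9 each step).
Combining the parts gives 76  -13  -65.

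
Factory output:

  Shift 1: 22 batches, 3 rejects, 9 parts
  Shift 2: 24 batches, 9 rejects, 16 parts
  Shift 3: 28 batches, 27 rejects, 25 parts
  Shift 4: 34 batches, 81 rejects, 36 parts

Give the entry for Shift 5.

For the batches, differences are 2, 4, 6, … (increasing by 2 each time): 22, 24, 28, 34 → 42.
Rejects — ×3 each step: 3, 9, 27, 81 → 243.
Parts: 9, 16, 25, 36 → 49 (perfect squares: 3², 4², 5², …).
Putting it together: 42 batches, 243 rejects, 49 parts.

42 batches, 243 rejects, 49 parts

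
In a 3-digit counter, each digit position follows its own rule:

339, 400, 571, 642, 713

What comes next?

For the first digit, +1 each step, mod 10: 3, 4, 5, 6, 7 → 8.
Second digit — −3 each step, mod 10: 3, 0, 7, 4, 1 → 8.
For the third digit, +1 each step, mod 10: 9, 0, 1, 2, 3 → 4.
Putting it together: 884.

884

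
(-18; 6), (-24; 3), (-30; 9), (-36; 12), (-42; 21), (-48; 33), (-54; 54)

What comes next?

First entry: -18, -24, -30, -36, -42, -48, -54 → -60 (−6 each step).
Second entry: each term is the sum of the two before it, so 6, 3, 9, 12, 21, 33, 54 → 87.
So the next element is (-60; 87).

(-60; 87)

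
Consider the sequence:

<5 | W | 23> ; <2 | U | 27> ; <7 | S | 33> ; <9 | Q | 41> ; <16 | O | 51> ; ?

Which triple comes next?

<25 | M | 63>

First part — each term is the sum of the two before it: 5, 2, 7, 9, 16 → 25.
For the letter, letters move back 2 places in the alphabet: W, U, S, Q, O → M.
Third part: differences are 4, 6, 8, … (increasing by 2 each time); 23, 27, 33, 41, 51 → 63.
So the next triple is <25 | M | 63>.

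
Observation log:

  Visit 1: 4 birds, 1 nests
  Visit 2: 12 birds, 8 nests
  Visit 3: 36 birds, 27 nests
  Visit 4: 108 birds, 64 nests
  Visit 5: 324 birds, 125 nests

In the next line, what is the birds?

Birds: ×3 each step; 4, 12, 36, 108, 324 → 972.
Nests: perfect cubes: 1³, 2³, 3³, …, so 1, 8, 27, 64, 125 → 216.

972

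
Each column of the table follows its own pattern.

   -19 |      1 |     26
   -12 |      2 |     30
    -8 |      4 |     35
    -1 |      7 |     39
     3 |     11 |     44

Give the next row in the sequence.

10  16  48

First component — alternating steps +7, +4, +7, +4, …: -19, -12, -8, -1, 3 → 10.
Second component: differences are 1, 2, 3, … (increasing by 1 each time), so 1, 2, 4, 7, 11 → 16.
Third component: alternating steps +4, +5, +4, +5, …; 26, 30, 35, 39, 44 → 48.
Combining the parts gives 10  16  48.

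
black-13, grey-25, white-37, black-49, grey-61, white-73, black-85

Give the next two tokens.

Shade — repeats black → grey → white: black, grey, white, black, grey, white, black → grey → white.
Second component: +12 each step, so 13, 25, 37, 49, 61, 73, 85 → 97 → 109.
So the next two tokens are grey-97 and white-109.

grey-97 then white-109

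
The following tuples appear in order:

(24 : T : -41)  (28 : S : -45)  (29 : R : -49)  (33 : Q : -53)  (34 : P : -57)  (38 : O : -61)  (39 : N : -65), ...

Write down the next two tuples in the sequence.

(43 : M : -69), (44 : L : -73)

First part: alternating steps +4, +1, +4, +1, …; 24, 28, 29, 33, 34, 38, 39 → 43 → 44.
Letter: T, S, R, Q, P, O, N → M → L (letters move back 1 place in the alphabet).
Third part: −4 each step, so -41, -45, -49, -53, -57, -61, -65 → -69 → -73.
So the next two tuples are (43 : M : -69) and (44 : L : -73).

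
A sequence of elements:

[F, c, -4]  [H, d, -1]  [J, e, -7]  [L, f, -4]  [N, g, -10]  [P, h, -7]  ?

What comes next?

First letter: F, H, J, L, N, P → R (letters move forward 2 places in the alphabet).
Second letter: c, d, e, f, g, h → i (letters move forward 1 place in the alphabet).
Third component — alternating steps +3, −6, +3, −6, …: -4, -1, -7, -4, -10, -7 → -13.
Putting it together: [R, i, -13].

[R, i, -13]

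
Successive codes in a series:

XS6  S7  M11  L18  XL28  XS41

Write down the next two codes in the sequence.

S57, M76

Size: repeats XS → S → M → L → XL; XS, S, M, L, XL, XS → S → M.
Second component goes 6, 7, 11, 18, 28, 41 → 57 → 76 (differences are 1, 4, 7, … (increasing by 3 each time)).
Putting the parts together: S57 and then M76.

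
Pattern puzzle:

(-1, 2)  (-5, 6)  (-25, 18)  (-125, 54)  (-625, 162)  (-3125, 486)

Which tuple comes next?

First slot: ×5 each step, so -1, -5, -25, -125, -625, -3125 → -15625.
Second slot: ×3 each step; 2, 6, 18, 54, 162, 486 → 1458.
So the next tuple is (-15625, 1458).

(-15625, 1458)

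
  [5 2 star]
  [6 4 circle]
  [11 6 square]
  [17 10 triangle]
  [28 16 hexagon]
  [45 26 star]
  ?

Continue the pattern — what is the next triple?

[73 42 circle]

For the first value, each term is the sum of the two before it: 5, 6, 11, 17, 28, 45 → 73.
Second value: each term is the sum of the two before it, so 2, 4, 6, 10, 16, 26 → 42.
Shape — repeats star → circle → square → triangle → hexagon: star, circle, square, triangle, hexagon, star → circle.
So the next triple is [73 42 circle].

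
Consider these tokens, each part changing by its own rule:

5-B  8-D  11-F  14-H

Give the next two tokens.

17-J, 20-L

First component: +3 each step, so 5, 8, 11, 14 → 17 → 20.
Letter: letters move forward 2 places in the alphabet, so B, D, F, H → J → L.
So the next two tokens are 17-J and 20-L.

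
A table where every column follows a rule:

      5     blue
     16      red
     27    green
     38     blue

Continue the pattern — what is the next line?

For the first component, +11 each step: 5, 16, 27, 38 → 49.
For the colour, repeats blue → red → green: blue, red, green, blue → red.
So the next line is 49  red.

49  red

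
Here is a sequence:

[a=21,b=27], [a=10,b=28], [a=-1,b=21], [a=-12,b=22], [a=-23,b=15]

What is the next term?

[a=-34,b=16]

A: −11 each step; 21, 10, -1, -12, -23 → -34.
B: alternating steps +1, −7, +1, −7, …; 27, 28, 21, 22, 15 → 16.
So the next term is [a=-34,b=16].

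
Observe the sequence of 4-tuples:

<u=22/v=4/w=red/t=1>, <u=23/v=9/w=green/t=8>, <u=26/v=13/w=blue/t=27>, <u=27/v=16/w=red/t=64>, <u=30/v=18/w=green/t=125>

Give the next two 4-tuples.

U: alternating steps +1, +3, +1, +3, …, so 22, 23, 26, 27, 30 → 31 → 34.
V: differences are 5, 4, 3, … (decreasing by 1 each time); 4, 9, 13, 16, 18 → 19 → 19.
W: repeats red → green → blue, so red, green, blue, red, green → blue → red.
T — perfect cubes: 1³, 2³, 3³, …: 1, 8, 27, 64, 125 → 216 → 343.
Putting the parts together: <u=31/v=19/w=blue/t=216> and then <u=34/v=19/w=red/t=343>.

<u=31/v=19/w=blue/t=216>, <u=34/v=19/w=red/t=343>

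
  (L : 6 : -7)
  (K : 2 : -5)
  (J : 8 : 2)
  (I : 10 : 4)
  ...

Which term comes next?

Letter: L, K, J, I → H (letters move back 1 place in the alphabet).
For the second value, each term is the sum of the two before it: 6, 2, 8, 10 → 18.
Third value: alternating steps +2, +7, +2, +7, …; -7, -5, 2, 4 → 11.
Putting it together: (H : 18 : 11).

(H : 18 : 11)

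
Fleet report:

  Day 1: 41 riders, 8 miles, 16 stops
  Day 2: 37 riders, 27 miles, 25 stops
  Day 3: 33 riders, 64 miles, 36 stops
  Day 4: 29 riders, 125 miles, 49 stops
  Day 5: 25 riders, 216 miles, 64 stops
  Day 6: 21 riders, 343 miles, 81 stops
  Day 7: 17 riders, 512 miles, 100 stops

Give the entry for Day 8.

13 riders, 729 miles, 121 stops

For the riders, −4 each step: 41, 37, 33, 29, 25, 21, 17 → 13.
Miles — perfect cubes: 2³, 3³, 4³, …: 8, 27, 64, 125, 216, 343, 512 → 729.
For the stops, perfect squares: 4², 5², 6², …: 16, 25, 36, 49, 64, 81, 100 → 121.
So the next row is 13 riders, 729 miles, 121 stops.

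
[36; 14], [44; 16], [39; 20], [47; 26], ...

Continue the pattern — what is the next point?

First part: alternating steps +8, −5, +8, −5, …; 36, 44, 39, 47 → 42.
Second part — differences are 2, 4, 6, … (increasing by 2 each time): 14, 16, 20, 26 → 34.
Putting it together: [42; 34].

[42; 34]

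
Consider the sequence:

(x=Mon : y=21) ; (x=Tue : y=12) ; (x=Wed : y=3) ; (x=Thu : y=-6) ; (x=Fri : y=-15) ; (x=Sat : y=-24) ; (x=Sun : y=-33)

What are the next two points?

(x=Mon : y=-42), (x=Tue : y=-51)

For the x, runs through the weekdays Mon→Sun: Mon, Tue, Wed, Thu, Fri, Sat, Sun → Mon → Tue.
Y — −9 each step: 21, 12, 3, -6, -15, -24, -33 → -42 → -51.
So the next two points are (x=Mon : y=-42) and (x=Tue : y=-51).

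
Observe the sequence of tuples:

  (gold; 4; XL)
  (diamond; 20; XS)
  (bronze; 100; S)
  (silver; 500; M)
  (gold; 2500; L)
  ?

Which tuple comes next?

Rank — repeats gold → diamond → bronze → silver: gold, diamond, bronze, silver, gold → diamond.
Second component: ×5 each step; 4, 20, 100, 500, 2500 → 12500.
For the size, runs through clothing sizes XS→XL: XL, XS, S, M, L → XL.
Combining the parts gives (diamond; 12500; XL).

(diamond; 12500; XL)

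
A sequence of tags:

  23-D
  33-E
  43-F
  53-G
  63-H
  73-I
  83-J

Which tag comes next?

First component: +10 each step; 23, 33, 43, 53, 63, 73, 83 → 93.
Letter: letters move forward 1 place in the alphabet, so D, E, F, G, H, I, J → K.
Putting it together: 93-K.

93-K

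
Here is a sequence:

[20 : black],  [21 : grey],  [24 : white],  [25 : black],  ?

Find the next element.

[28 : grey]

For the first value, alternating steps +1, +3, +1, +3, …: 20, 21, 24, 25 → 28.
Shade — repeats black → grey → white: black, grey, white, black → grey.
So the next element is [28 : grey].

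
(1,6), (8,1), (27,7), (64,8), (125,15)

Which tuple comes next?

(216,23)

First slot: 1, 8, 27, 64, 125 → 216 (perfect cubes: 1³, 2³, 3³, …).
Second slot — each term is the sum of the two before it: 6, 1, 7, 8, 15 → 23.
So the next tuple is (216,23).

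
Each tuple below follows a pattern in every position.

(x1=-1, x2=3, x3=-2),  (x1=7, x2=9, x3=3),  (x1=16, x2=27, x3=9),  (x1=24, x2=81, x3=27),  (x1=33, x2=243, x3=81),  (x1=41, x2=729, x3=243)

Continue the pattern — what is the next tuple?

(x1=50, x2=2187, x3=729)

X1: -1, 7, 16, 24, 33, 41 → 50 (alternating steps +8, +9, +8, +9, …).
X2: 3, 9, 27, 81, 243, 729 → 2187 (×3 each step).
X3 goes -2, 3, 9, 27, 81, 243 → 729 (always the previous value of the x2).
Putting it together: (x1=50, x2=2187, x3=729).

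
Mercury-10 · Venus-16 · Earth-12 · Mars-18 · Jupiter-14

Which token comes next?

Saturn-20

Planet: Mercury, Venus, Earth, Mars, Jupiter → Saturn (runs through the planets Mercury→Neptune).
For the second component, alternating steps +6, −4, +6, −4, …: 10, 16, 12, 18, 14 → 20.
Combining the parts gives Saturn-20.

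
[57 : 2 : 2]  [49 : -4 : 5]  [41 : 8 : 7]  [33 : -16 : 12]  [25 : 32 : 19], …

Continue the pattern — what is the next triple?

First entry: −8 each step; 57, 49, 41, 33, 25 → 17.
Second entry goes 2, -4, 8, -16, 32 → -64 (×(-2) each step).
Third entry: each term is the sum of the two before it, so 2, 5, 7, 12, 19 → 31.
Combining the parts gives [17 : -64 : 31].

[17 : -64 : 31]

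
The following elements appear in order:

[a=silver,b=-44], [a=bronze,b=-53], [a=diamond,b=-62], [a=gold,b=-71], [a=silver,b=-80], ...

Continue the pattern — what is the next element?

[a=bronze,b=-89]

For the a, repeats silver → bronze → diamond → gold: silver, bronze, diamond, gold, silver → bronze.
B: −9 each step; -44, -53, -62, -71, -80 → -89.
Putting it together: [a=bronze,b=-89].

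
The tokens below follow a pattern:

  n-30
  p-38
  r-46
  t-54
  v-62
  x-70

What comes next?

z-78

Letter: n, p, r, t, v, x → z (letters move forward 2 places in the alphabet).
Second component: +8 each step; 30, 38, 46, 54, 62, 70 → 78.
Combining the parts gives z-78.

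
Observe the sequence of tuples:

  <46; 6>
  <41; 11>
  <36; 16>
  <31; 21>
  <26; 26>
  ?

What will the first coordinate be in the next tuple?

21

For the first coordinate, −5 each step: 46, 41, 36, 31, 26 → 21.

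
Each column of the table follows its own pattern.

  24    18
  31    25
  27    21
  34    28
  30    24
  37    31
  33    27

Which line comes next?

First component goes 24, 31, 27, 34, 30, 37, 33 → 40 (alternating steps +7, −4, +7, −4, …).
Second component goes 18, 25, 21, 28, 24, 31, 27 → 34 (always 6 less than the first component).
Combining the parts gives 40  34.

40  34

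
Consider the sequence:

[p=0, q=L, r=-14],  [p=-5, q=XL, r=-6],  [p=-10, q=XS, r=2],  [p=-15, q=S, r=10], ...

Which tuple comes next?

[p=-20, q=M, r=18]

For the p, −5 each step: 0, -5, -10, -15 → -20.
Q goes L, XL, XS, S → M (runs through clothing sizes XS→XL).
R: +8 each step, so -14, -6, 2, 10 → 18.
Combining the parts gives [p=-20, q=M, r=18].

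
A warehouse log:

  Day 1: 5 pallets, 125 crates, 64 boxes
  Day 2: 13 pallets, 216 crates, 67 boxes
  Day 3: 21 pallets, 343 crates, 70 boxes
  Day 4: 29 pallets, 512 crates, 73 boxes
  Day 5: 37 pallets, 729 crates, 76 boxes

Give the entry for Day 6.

45 pallets, 1000 crates, 79 boxes

For the pallets, +8 each step: 5, 13, 21, 29, 37 → 45.
Crates: perfect cubes: 5³, 6³, 7³, …; 125, 216, 343, 512, 729 → 1000.
For the boxes, +3 each step: 64, 67, 70, 73, 76 → 79.
Putting it together: 45 pallets, 1000 crates, 79 boxes.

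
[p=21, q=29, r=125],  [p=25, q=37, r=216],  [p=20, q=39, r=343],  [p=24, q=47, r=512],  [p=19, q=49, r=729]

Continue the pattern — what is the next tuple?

For the p, alternating steps +4, −5, +4, −5, …: 21, 25, 20, 24, 19 → 23.
Q: alternating steps +8, +2, +8, +2, …; 29, 37, 39, 47, 49 → 57.
R: perfect cubes: 5³, 6³, 7³, …; 125, 216, 343, 512, 729 → 1000.
Putting it together: [p=23, q=57, r=1000].

[p=23, q=57, r=1000]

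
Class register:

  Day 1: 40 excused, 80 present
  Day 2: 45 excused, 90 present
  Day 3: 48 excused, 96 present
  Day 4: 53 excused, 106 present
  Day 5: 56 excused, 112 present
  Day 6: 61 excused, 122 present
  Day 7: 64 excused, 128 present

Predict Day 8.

69 excused, 138 present

Excused: alternating steps +5, +3, +5, +3, …; 40, 45, 48, 53, 56, 61, 64 → 69.
Present: 80, 90, 96, 106, 112, 122, 128 → 138 (always 2 × the excused).
Combining the parts gives 69 excused, 138 present.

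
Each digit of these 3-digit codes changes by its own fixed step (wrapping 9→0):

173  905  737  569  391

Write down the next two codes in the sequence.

123 then 955

For the first digit, −2 each step, mod 10: 1, 9, 7, 5, 3 → 1 → 9.
For the second digit, +3 each step, mod 10: 7, 0, 3, 6, 9 → 2 → 5.
Third digit: +2 each step, mod 10; 3, 5, 7, 9, 1 → 3 → 5.
So the next two codes are 123 and 955.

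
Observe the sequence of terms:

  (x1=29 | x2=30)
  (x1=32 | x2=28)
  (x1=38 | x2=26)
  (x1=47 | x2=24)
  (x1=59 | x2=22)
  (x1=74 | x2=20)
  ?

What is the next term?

(x1=92 | x2=18)

For the x1, differences are 3, 6, 9, … (increasing by 3 each time): 29, 32, 38, 47, 59, 74 → 92.
X2: −2 each step; 30, 28, 26, 24, 22, 20 → 18.
So the next term is (x1=92 | x2=18).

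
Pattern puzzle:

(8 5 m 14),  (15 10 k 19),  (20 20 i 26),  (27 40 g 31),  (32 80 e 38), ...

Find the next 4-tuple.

(39 160 c 43)

First coordinate: alternating steps +7, +5, +7, +5, …, so 8, 15, 20, 27, 32 → 39.
Second coordinate — ×2 each step: 5, 10, 20, 40, 80 → 160.
Letter: letters move back 2 places in the alphabet; m, k, i, g, e → c.
Fourth coordinate — alternating steps +5, +7, +5, +7, …: 14, 19, 26, 31, 38 → 43.
Putting it together: (39 160 c 43).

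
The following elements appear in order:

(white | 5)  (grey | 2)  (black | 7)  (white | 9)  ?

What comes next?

(grey | 16)

Shade: repeats white → grey → black; white, grey, black, white → grey.
Second coordinate: 5, 2, 7, 9 → 16 (each term is the sum of the two before it).
So the next element is (grey | 16).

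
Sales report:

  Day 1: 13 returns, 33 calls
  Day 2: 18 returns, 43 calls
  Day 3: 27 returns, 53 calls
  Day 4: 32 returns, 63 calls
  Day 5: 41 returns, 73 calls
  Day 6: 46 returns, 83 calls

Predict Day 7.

Returns: 13, 18, 27, 32, 41, 46 → 55 (alternating steps +5, +9, +5, +9, …).
For the calls, +10 each step: 33, 43, 53, 63, 73, 83 → 93.
So the next record is 55 returns, 93 calls.

55 returns, 93 calls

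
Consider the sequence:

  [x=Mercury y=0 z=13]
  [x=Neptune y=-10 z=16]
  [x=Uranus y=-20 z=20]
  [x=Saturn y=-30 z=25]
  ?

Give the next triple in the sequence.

[x=Jupiter y=-40 z=31]

X: runs backward through the planets Mercury→Neptune, so Mercury, Neptune, Uranus, Saturn → Jupiter.
Y: 0, -10, -20, -30 → -40 (−10 each step).
For the z, differences are 3, 4, 5, … (increasing by 1 each time): 13, 16, 20, 25 → 31.
Putting it together: [x=Jupiter y=-40 z=31].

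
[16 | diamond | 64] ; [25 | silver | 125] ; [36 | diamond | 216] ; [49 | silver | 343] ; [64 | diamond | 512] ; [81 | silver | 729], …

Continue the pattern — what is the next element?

[100 | diamond | 1000]

First component: perfect squares: 4², 5², 6², …; 16, 25, 36, 49, 64, 81 → 100.
For the rank, alternates diamond ↔ silver: diamond, silver, diamond, silver, diamond, silver → diamond.
For the third component, perfect cubes: 4³, 5³, 6³, …: 64, 125, 216, 343, 512, 729 → 1000.
So the next element is [100 | diamond | 1000].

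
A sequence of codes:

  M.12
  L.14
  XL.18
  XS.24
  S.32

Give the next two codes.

M.42, L.54

For the size, runs through clothing sizes XS→XL: M, L, XL, XS, S → M → L.
Second component: differences are 2, 4, 6, … (increasing by 2 each time), so 12, 14, 18, 24, 32 → 42 → 54.
Putting the parts together: M.42 and then L.54.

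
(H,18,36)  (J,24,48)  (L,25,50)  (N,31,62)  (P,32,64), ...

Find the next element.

Letter: letters move forward 2 places in the alphabet, so H, J, L, N, P → R.
Second value: alternating steps +6, +1, +6, +1, …; 18, 24, 25, 31, 32 → 38.
Third value: always 2 × the second value, so 36, 48, 50, 62, 64 → 76.
So the next element is (R,38,76).

(R,38,76)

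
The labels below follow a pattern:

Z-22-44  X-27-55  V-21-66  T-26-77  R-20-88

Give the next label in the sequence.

P-25-99

Letter: letters move back 2 places in the alphabet, so Z, X, V, T, R → P.
Second component goes 22, 27, 21, 26, 20 → 25 (alternating steps +5, −6, +5, −6, …).
Third component: +11 each step, so 44, 55, 66, 77, 88 → 99.
Putting it together: P-25-99.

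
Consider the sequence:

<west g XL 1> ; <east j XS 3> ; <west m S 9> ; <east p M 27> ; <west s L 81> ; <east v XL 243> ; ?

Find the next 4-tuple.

<west y XS 729>

Direction — alternates west ↔ east: west, east, west, east, west, east → west.
Letter: letters move forward 3 places in the alphabet; g, j, m, p, s, v → y.
For the size, repeats XL → XS → S → M → L: XL, XS, S, M, L, XL → XS.
Fourth entry: ×3 each step; 1, 3, 9, 27, 81, 243 → 729.
So the next 4-tuple is <west y XS 729>.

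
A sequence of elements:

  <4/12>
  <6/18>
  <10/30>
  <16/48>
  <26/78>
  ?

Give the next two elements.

First value: each term is the sum of the two before it; 4, 6, 10, 16, 26 → 42 → 68.
Second value: 12, 18, 30, 48, 78 → 126 → 204 (always 3 × the first value).
So the next two elements are <42/126> and <68/204>.

<42/126>, <68/204>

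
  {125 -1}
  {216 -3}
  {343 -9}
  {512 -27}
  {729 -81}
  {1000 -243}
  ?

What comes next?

First entry: 125, 216, 343, 512, 729, 1000 → 1331 (perfect cubes: 5³, 6³, 7³, …).
Second entry: ×3 each step; -1, -3, -9, -27, -81, -243 → -729.
Putting it together: {1331 -729}.

{1331 -729}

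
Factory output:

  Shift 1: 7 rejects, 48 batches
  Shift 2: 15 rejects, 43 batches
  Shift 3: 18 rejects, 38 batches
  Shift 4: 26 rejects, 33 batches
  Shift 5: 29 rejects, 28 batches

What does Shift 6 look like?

Rejects goes 7, 15, 18, 26, 29 → 37 (alternating steps +8, +3, +8, +3, …).
Batches: −5 each step, so 48, 43, 38, 33, 28 → 23.
Putting it together: 37 rejects, 23 batches.

37 rejects, 23 batches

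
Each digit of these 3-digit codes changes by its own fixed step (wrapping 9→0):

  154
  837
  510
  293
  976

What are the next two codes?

First digit — −3 each step, mod 10: 1, 8, 5, 2, 9 → 6 → 3.
Second digit: 5, 3, 1, 9, 7 → 5 → 3 (−2 each step, mod 10).
Third digit: +3 each step, mod 10; 4, 7, 0, 3, 6 → 9 → 2.
Putting the parts together: 659 and then 332.

659, 332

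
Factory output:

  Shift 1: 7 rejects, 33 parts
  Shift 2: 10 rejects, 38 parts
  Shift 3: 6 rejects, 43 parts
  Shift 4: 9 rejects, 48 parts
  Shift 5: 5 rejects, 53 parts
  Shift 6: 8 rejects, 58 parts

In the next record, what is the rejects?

4

Rejects: 7, 10, 6, 9, 5, 8 → 4 (alternating steps +3, −4, +3, −4, …).
Parts goes 33, 38, 43, 48, 53, 58 → 63 (+5 each step).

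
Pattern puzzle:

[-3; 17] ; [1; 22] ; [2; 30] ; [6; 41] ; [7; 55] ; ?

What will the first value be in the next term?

11

First value — alternating steps +4, +1, +4, +1, …: -3, 1, 2, 6, 7 → 11.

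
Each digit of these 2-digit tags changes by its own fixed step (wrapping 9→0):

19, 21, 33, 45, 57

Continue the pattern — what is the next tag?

For the first digit, +1 each step, mod 10: 1, 2, 3, 4, 5 → 6.
Second digit: 9, 1, 3, 5, 7 → 9 (+2 each step, mod 10).
So the next tag is 69.

69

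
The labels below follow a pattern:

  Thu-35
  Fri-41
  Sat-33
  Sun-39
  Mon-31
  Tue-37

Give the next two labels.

Wed-29, Thu-35

For the day, runs through the weekdays Mon→Sun: Thu, Fri, Sat, Sun, Mon, Tue → Wed → Thu.
Second component: alternating steps +6, −8, +6, −8, …, so 35, 41, 33, 39, 31, 37 → 29 → 35.
Putting the parts together: Wed-29 and then Thu-35.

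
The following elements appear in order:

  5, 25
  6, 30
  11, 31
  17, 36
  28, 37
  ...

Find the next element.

First component: each term is the sum of the two before it, so 5, 6, 11, 17, 28 → 45.
Second component: alternating steps +5, +1, +5, +1, …, so 25, 30, 31, 36, 37 → 42.
So the next element is 45, 42.

45, 42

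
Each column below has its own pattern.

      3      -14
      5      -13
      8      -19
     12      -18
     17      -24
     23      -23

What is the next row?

30  -29

First component: differences are 2, 3, 4, … (increasing by 1 each time); 3, 5, 8, 12, 17, 23 → 30.
Second component goes -14, -13, -19, -18, -24, -23 → -29 (alternating steps +1, −6, +1, −6, …).
Putting it together: 30  -29.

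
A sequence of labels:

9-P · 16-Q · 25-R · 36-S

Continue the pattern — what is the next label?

49-T

First component: perfect squares: 3², 4², 5², …, so 9, 16, 25, 36 → 49.
Letter: P, Q, R, S → T (letters move forward 1 place in the alphabet).
So the next label is 49-T.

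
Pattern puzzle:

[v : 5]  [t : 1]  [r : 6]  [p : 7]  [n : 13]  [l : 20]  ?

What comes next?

For the letter, letters move back 2 places in the alphabet: v, t, r, p, n, l → j.
Second component: each term is the sum of the two before it; 5, 1, 6, 7, 13, 20 → 33.
Putting it together: [j : 33].

[j : 33]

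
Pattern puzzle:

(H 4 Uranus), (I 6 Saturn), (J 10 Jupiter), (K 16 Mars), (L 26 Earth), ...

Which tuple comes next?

Letter: letters move forward 1 place in the alphabet; H, I, J, K, L → M.
Second entry: each term is the sum of the two before it, so 4, 6, 10, 16, 26 → 42.
Planet — runs backward through the planets Mercury→Neptune: Uranus, Saturn, Jupiter, Mars, Earth → Venus.
Combining the parts gives (M 42 Venus).

(M 42 Venus)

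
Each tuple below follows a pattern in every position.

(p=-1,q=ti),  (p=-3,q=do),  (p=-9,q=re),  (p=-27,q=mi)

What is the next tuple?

P — ×3 each step: -1, -3, -9, -27 → -81.
Q goes ti, do, re, mi → fa (runs through the solfège scale do→ti).
Combining the parts gives (p=-81,q=fa).

(p=-81,q=fa)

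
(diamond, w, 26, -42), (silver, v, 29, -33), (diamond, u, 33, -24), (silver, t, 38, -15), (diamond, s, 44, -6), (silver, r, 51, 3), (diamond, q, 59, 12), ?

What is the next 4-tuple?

Rank: alternates diamond ↔ silver, so diamond, silver, diamond, silver, diamond, silver, diamond → silver.
Letter goes w, v, u, t, s, r, q → p (letters move back 1 place in the alphabet).
Third coordinate goes 26, 29, 33, 38, 44, 51, 59 → 68 (differences are 3, 4, 5, … (increasing by 1 each time)).
Fourth coordinate: +9 each step; -42, -33, -24, -15, -6, 3, 12 → 21.
Combining the parts gives (silver, p, 68, 21).

(silver, p, 68, 21)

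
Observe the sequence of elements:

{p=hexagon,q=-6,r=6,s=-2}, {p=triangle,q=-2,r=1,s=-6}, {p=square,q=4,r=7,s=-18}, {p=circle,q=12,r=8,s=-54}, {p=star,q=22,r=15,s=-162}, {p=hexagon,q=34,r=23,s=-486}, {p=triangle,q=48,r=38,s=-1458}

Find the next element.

{p=square,q=64,r=61,s=-4374}

For the p, repeats hexagon → triangle → square → circle → star: hexagon, triangle, square, circle, star, hexagon, triangle → square.
For the q, differences are 4, 6, 8, … (increasing by 2 each time): -6, -2, 4, 12, 22, 34, 48 → 64.
R goes 6, 1, 7, 8, 15, 23, 38 → 61 (each term is the sum of the two before it).
S: ×3 each step; -2, -6, -18, -54, -162, -486, -1458 → -4374.
Putting it together: {p=square,q=64,r=61,s=-4374}.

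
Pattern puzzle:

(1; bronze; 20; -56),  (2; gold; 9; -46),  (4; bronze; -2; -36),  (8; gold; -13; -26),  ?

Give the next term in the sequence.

(16; bronze; -24; -16)

First entry goes 1, 2, 4, 8 → 16 (×2 each step).
Rank: alternates bronze ↔ gold; bronze, gold, bronze, gold → bronze.
Third entry: −11 each step; 20, 9, -2, -13 → -24.
Fourth entry — +10 each step: -56, -46, -36, -26 → -16.
Combining the parts gives (16; bronze; -24; -16).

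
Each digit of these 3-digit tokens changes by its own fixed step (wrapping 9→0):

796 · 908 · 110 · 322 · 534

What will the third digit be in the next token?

6

Third digit goes 6, 8, 0, 2, 4 → 6 (+2 each step, mod 10).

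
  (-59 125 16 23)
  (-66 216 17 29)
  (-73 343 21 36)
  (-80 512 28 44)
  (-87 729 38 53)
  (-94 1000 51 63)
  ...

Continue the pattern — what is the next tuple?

(-101 1331 67 74)

First entry: -59, -66, -73, -80, -87, -94 → -101 (−7 each step).
Second entry — perfect cubes: 5³, 6³, 7³, …: 125, 216, 343, 512, 729, 1000 → 1331.
Third entry goes 16, 17, 21, 28, 38, 51 → 67 (differences are 1, 4, 7, … (increasing by 3 each time)).
For the fourth entry, differences are 6, 7, 8, … (increasing by 1 each time): 23, 29, 36, 44, 53, 63 → 74.
So the next tuple is (-101 1331 67 74).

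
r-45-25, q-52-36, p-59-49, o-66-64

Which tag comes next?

Letter: letters move back 1 place in the alphabet, so r, q, p, o → n.
Second component: +7 each step, so 45, 52, 59, 66 → 73.
Third component — perfect squares: 5², 6², 7², …: 25, 36, 49, 64 → 81.
So the next tag is n-73-81.

n-73-81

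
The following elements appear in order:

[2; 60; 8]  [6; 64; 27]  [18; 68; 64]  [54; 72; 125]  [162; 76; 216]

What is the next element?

[486; 80; 343]

First part: ×3 each step, so 2, 6, 18, 54, 162 → 486.
For the second part, +4 each step: 60, 64, 68, 72, 76 → 80.
For the third part, perfect cubes: 2³, 3³, 4³, …: 8, 27, 64, 125, 216 → 343.
Combining the parts gives [486; 80; 343].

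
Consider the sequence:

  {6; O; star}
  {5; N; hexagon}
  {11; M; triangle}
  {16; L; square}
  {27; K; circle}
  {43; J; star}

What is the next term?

{70; I; hexagon}

First component goes 6, 5, 11, 16, 27, 43 → 70 (each term is the sum of the two before it).
Letter goes O, N, M, L, K, J → I (letters move back 1 place in the alphabet).
Shape: repeats star → hexagon → triangle → square → circle, so star, hexagon, triangle, square, circle, star → hexagon.
Combining the parts gives {70; I; hexagon}.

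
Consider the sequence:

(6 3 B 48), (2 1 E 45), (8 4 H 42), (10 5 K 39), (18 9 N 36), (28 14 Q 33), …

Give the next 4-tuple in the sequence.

(46 23 T 30)

First component goes 6, 2, 8, 10, 18, 28 → 46 (each term is the sum of the two before it).
Second component: each term is the sum of the two before it, so 3, 1, 4, 5, 9, 14 → 23.
Letter: B, E, H, K, N, Q → T (letters move forward 3 places in the alphabet).
Fourth component: −3 each step; 48, 45, 42, 39, 36, 33 → 30.
Combining the parts gives (46 23 T 30).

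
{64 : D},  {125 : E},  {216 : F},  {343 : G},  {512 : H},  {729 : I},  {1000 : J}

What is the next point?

{1331 : K}

For the first component, perfect cubes: 4³, 5³, 6³, …: 64, 125, 216, 343, 512, 729, 1000 → 1331.
Letter goes D, E, F, G, H, I, J → K (letters move forward 1 place in the alphabet).
Putting it together: {1331 : K}.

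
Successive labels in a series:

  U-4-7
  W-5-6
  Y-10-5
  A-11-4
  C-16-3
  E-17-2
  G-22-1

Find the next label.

I-23-0

Letter: U, W, Y, A, C, E, G → I (letters move forward 2 places in the alphabet, wrapping Z→A).
Second component goes 4, 5, 10, 11, 16, 17, 22 → 23 (alternating steps +1, +5, +1, +5, …).
Third component: −1 each step; 7, 6, 5, 4, 3, 2, 1 → 0.
Putting it together: I-23-0.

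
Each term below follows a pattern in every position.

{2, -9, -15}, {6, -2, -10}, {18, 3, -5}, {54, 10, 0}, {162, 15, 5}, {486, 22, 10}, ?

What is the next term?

First slot goes 2, 6, 18, 54, 162, 486 → 1458 (×3 each step).
Second slot goes -9, -2, 3, 10, 15, 22 → 27 (alternating steps +7, +5, +7, +5, …).
For the third slot, +5 each step: -15, -10, -5, 0, 5, 10 → 15.
So the next term is {1458, 27, 15}.

{1458, 27, 15}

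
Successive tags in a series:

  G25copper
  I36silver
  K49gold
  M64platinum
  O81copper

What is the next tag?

Q100silver

Letter goes G, I, K, M, O → Q (letters move forward 2 places in the alphabet).
Second component — perfect squares: 5², 6², 7², …: 25, 36, 49, 64, 81 → 100.
Metal goes copper, silver, gold, platinum, copper → silver (repeats copper → silver → gold → platinum).
Putting it together: Q100silver.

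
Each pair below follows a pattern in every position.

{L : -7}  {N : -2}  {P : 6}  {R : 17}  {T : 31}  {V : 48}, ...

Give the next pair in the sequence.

Letter: L, N, P, R, T, V → X (letters move forward 2 places in the alphabet).
Second entry: differences are 5, 8, 11, … (increasing by 3 each time), so -7, -2, 6, 17, 31, 48 → 68.
Putting it together: {X : 68}.

{X : 68}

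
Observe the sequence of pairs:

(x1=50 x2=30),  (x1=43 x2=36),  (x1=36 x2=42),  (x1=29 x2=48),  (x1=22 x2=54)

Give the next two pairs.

(x1=15 x2=60), (x1=8 x2=66)

X1: −7 each step, so 50, 43, 36, 29, 22 → 15 → 8.
X2 — +6 each step: 30, 36, 42, 48, 54 → 60 → 66.
So the next two pairs are (x1=15 x2=60) and (x1=8 x2=66).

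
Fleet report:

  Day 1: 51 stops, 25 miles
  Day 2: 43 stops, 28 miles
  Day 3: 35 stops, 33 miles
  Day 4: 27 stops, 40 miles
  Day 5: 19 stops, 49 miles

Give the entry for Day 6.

Stops: 51, 43, 35, 27, 19 → 11 (−8 each step).
Miles goes 25, 28, 33, 40, 49 → 60 (differences are 3, 5, 7, … (increasing by 2 each time)).
So the next line is 11 stops, 60 miles.

11 stops, 60 miles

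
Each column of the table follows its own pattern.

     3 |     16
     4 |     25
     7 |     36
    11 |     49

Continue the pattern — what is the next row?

18  64

First component: each term is the sum of the two before it; 3, 4, 7, 11 → 18.
Second component: perfect squares: 4², 5², 6², …, so 16, 25, 36, 49 → 64.
So the next row is 18  64.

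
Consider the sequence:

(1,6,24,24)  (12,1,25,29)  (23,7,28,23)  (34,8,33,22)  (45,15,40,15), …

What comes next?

(56,23,49,7)

First coordinate goes 1, 12, 23, 34, 45 → 56 (+11 each step).
Second coordinate goes 6, 1, 7, 8, 15 → 23 (each term is the sum of the two before it).
Third coordinate goes 24, 25, 28, 33, 40 → 49 (differences are 1, 3, 5, … (increasing by 2 each time)).
Fourth coordinate — together with the second coordinate always sums to 30: 24, 29, 23, 22, 15 → 7.
So the next element is (56,23,49,7).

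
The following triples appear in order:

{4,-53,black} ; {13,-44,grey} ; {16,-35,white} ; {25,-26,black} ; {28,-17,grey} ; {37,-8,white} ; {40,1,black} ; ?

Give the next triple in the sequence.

First value: alternating steps +9, +3, +9, +3, …; 4, 13, 16, 25, 28, 37, 40 → 49.
Second value — +9 each step: -53, -44, -35, -26, -17, -8, 1 → 10.
Shade — repeats black → grey → white: black, grey, white, black, grey, white, black → grey.
Putting it together: {49,10,grey}.

{49,10,grey}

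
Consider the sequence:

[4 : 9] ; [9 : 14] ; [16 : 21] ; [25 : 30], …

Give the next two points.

[36 : 41], [49 : 54]

First entry — perfect squares: 2², 3², 4², …: 4, 9, 16, 25 → 36 → 49.
Second entry: always 5 more than the first entry; 9, 14, 21, 30 → 41 → 54.
Putting the parts together: [36 : 41] and then [49 : 54].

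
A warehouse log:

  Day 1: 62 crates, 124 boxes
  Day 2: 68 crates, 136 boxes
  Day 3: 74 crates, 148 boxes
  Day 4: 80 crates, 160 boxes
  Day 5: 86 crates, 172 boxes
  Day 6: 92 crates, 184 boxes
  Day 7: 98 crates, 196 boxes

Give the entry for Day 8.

104 crates, 208 boxes

Crates — +6 each step: 62, 68, 74, 80, 86, 92, 98 → 104.
Boxes goes 124, 136, 148, 160, 172, 184, 196 → 208 (always 2 × the crates).
So the next row is 104 crates, 208 boxes.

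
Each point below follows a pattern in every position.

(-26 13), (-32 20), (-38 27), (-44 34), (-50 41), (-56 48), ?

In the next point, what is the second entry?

Second entry goes 13, 20, 27, 34, 41, 48 → 55 (+7 each step).

55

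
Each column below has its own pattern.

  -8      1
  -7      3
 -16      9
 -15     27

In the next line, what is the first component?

For the first component, alternating steps +1, −9, +1, −9, …: -8, -7, -16, -15 → -24.
Second component: 1, 3, 9, 27 → 81 (×3 each step).

-24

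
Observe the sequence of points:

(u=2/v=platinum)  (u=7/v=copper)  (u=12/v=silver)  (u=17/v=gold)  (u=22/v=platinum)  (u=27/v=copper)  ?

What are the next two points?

(u=32/v=silver), (u=37/v=gold)

U goes 2, 7, 12, 17, 22, 27 → 32 → 37 (+5 each step).
V goes platinum, copper, silver, gold, platinum, copper → silver → gold (repeats platinum → copper → silver → gold).
So the next two points are (u=32/v=silver) and (u=37/v=gold).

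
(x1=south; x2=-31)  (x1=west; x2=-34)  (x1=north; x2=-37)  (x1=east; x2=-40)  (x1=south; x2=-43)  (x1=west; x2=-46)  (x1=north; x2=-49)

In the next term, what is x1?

For the x1, repeats south → west → north → east: south, west, north, east, south, west, north → east.

east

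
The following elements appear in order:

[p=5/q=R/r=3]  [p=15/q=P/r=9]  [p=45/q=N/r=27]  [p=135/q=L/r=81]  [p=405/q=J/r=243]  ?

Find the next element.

[p=1215/q=H/r=729]

P: ×3 each step; 5, 15, 45, 135, 405 → 1215.
Q — letters move back 2 places in the alphabet: R, P, N, L, J → H.
R: ×3 each step, so 3, 9, 27, 81, 243 → 729.
Putting it together: [p=1215/q=H/r=729].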